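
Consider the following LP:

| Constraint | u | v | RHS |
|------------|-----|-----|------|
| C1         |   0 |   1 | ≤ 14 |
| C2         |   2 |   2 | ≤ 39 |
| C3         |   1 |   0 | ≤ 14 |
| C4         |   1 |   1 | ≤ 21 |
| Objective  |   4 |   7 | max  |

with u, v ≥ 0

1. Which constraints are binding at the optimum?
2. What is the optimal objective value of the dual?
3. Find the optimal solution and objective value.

1. C1, C2
2. 120 (by strong duality, equal to the primal optimum)
3. u = 5.5, v = 14, z = 120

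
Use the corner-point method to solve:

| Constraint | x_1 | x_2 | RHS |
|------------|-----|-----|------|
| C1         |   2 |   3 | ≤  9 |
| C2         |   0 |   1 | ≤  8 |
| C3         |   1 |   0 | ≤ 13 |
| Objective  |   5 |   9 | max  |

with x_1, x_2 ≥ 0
Each vertex is the intersection of two constraint boundaries that also satisfies all remaining constraints:
  x_1 = 0 and x_2 = 0 → (0, 0)
  2x_1 + 3x_2 = 9 and x_2 = 0 → (4.5, 0)
  2x_1 + 3x_2 = 9 and x_1 = 0 → (0, 3)

Evaluating z = 5x_1 + 9x_2 at each vertex:
  (0, 0): z = 0
  (4.5, 0): z = 22.5
  (0, 3): z = 27

The maximum is at (0, 3) with z = 27.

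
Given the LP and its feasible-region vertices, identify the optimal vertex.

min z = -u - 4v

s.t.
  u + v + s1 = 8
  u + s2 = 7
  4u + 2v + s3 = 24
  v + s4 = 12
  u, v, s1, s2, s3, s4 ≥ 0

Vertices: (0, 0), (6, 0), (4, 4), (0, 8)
Evaluating z = -u - 4v at each vertex:
  (0, 0): z = 0
  (6, 0): z = -6
  (4, 4): z = -20
  (0, 8): z = -32

The smallest value is z = -32, attained at (0, 8).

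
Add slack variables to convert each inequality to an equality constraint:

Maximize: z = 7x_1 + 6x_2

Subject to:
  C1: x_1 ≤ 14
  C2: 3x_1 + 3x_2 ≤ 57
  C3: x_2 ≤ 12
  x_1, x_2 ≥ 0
max z = 7x_1 + 6x_2

s.t.
  x_1 + s1 = 14
  3x_1 + 3x_2 + s2 = 57
  x_2 + s3 = 12
  x_1, x_2, s1, s2, s3 ≥ 0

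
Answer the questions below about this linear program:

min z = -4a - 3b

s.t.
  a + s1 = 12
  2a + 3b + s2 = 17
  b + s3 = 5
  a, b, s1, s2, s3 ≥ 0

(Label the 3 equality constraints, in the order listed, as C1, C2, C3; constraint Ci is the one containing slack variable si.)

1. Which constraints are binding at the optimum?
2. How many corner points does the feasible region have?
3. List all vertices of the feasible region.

1. C2, b ≥ 0
2. 4
3. (0, 0), (8.5, 0), (1, 5), (0, 5)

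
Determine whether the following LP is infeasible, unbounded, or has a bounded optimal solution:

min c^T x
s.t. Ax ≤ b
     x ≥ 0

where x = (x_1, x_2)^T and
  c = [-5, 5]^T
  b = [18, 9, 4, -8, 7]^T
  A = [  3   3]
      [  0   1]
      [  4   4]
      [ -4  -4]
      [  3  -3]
One constraint requires 4x_1 + 4x_2 ≤ 4, while the constraint -4x_1 - 4x_2 ≤ -8 is equivalent to 4x_1 + 4x_2 ≥ 8. Together they would need 8 ≤ 4x_1 + 4x_2 ≤ 4, which is impossible since 8 > 4. No point satisfies all constraints.

Infeasible: no point satisfies all constraints simultaneously.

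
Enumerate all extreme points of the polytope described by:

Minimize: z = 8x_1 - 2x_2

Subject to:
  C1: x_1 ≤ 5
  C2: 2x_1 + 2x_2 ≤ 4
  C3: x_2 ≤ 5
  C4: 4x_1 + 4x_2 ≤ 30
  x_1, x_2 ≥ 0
Each vertex is the intersection of two constraint boundaries that also satisfies all remaining constraints:
  x_1 = 0 and x_2 = 0 → (0, 0)
  2x_1 + 2x_2 = 4 and x_2 = 0 → (2, 0)
  2x_1 + 2x_2 = 4 and x_1 = 0 → (0, 2)

Vertices: (0, 0), (2, 0), (0, 2)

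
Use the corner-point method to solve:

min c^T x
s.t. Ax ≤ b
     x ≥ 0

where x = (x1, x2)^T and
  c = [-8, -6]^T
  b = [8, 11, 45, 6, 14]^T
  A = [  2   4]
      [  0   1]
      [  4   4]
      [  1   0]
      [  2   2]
Each vertex is the intersection of two constraint boundaries that also satisfies all remaining constraints:
  x1 = 0 and x2 = 0 → (0, 0)
  2x1 + 4x2 = 8 and x2 = 0 → (4, 0)
  2x1 + 4x2 = 8 and x1 = 0 → (0, 2)

Evaluating z = -8x1 - 6x2 at each vertex:
  (0, 0): z = 0
  (4, 0): z = -32
  (0, 2): z = -12

The minimum is at (4, 0) with z = -32.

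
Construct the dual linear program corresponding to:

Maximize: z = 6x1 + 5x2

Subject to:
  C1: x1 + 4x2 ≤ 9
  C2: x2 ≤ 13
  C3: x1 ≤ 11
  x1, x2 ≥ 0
Minimize: z = 9y1 + 13y2 + 11y3

Subject to:
  C1: -y1 - y3 ≤ -6
  C2: -4y1 - y2 ≤ -5
  y1, y2, y3 ≥ 0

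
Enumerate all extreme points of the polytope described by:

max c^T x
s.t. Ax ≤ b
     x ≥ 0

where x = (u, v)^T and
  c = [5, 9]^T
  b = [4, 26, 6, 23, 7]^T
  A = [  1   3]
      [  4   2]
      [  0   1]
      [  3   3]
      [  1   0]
Each vertex is the intersection of two constraint boundaries that also satisfies all remaining constraints:
  u = 0 and v = 0 → (0, 0)
  u + 3v = 4 and v = 0 → (4, 0)
  u + 3v = 4 and u = 0 → (0, 1.333)

Vertices: (0, 0), (4, 0), (0, 1.333)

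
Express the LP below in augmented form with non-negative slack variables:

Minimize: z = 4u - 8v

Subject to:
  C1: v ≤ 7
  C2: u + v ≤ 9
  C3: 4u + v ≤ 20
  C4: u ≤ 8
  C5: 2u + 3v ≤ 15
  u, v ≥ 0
min z = 4u - 8v

s.t.
  v + s1 = 7
  u + v + s2 = 9
  4u + v + s3 = 20
  u + s4 = 8
  2u + 3v + s5 = 15
  u, v, s1, s2, s3, s4, s5 ≥ 0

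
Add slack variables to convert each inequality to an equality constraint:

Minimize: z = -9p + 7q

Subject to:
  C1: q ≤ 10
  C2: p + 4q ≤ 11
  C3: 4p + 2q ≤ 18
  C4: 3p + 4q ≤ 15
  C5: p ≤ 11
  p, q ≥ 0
min z = -9p + 7q

s.t.
  q + s1 = 10
  p + 4q + s2 = 11
  4p + 2q + s3 = 18
  3p + 4q + s4 = 15
  p + s5 = 11
  p, q, s1, s2, s3, s4, s5 ≥ 0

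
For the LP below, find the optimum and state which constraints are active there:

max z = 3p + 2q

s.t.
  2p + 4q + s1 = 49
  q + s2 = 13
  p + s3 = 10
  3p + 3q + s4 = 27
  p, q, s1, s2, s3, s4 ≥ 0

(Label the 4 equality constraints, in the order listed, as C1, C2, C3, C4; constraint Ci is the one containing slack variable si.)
Optimal: p = 9, q = 0
Slack at optimum:
  C1: slack = 31
  C2: slack = 13
  C3: slack = 1
  C4: slack = 0 (binding)
  p ≥ 0: p = 9
  q ≥ 0: q = 0 (binding)
Binding constraints: C4, q ≥ 0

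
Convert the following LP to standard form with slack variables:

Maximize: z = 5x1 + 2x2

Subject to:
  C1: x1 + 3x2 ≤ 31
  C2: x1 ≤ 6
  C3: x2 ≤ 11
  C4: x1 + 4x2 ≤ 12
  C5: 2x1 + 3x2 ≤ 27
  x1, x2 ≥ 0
max z = 5x1 + 2x2

s.t.
  x1 + 3x2 + s1 = 31
  x1 + s2 = 6
  x2 + s3 = 11
  x1 + 4x2 + s4 = 12
  2x1 + 3x2 + s5 = 27
  x1, x2, s1, s2, s3, s4, s5 ≥ 0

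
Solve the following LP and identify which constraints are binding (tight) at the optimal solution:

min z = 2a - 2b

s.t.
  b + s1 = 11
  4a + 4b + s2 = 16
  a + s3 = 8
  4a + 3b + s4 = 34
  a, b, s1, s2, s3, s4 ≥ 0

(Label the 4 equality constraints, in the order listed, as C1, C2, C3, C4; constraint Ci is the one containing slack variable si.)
Optimal: a = 0, b = 4
Slack at optimum:
  C1: slack = 7
  C2: slack = 0 (binding)
  C3: slack = 8
  C4: slack = 22
  a ≥ 0: a = 0 (binding)
  b ≥ 0: b = 4
Binding constraints: C2, a ≥ 0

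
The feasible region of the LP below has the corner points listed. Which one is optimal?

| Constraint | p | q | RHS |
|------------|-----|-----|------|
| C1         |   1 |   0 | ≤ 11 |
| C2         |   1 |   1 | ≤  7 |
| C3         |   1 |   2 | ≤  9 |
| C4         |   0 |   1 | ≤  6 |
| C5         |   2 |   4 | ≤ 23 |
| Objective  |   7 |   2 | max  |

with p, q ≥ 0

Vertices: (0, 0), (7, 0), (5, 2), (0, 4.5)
(7, 0) with z = 49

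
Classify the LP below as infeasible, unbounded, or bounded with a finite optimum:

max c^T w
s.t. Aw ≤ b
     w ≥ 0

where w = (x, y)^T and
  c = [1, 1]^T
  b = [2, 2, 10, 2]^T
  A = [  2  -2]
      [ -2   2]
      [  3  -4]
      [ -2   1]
Feasible point: (0, 0) satisfies every constraint, so the LP is feasible.
Direction d = (1, 1): for each constraint row a, a·d ≤ 0 —
  (2)(1) + (-2)(1) = 0 ≤ 0
  (-2)(1) + (2)(1) = 0 ≤ 0
  (3)(1) + (-4)(1) = -1 ≤ 0
  (-2)(1) + (1)(1) = -1 ≤ 0
and d ≥ 0, so (0, 0) + t·d stays feasible for every t ≥ 0. Along this ray z = x + y changes by 2 per unit t, so z → +∞.

Unbounded — the objective can increase without bound over the feasible region.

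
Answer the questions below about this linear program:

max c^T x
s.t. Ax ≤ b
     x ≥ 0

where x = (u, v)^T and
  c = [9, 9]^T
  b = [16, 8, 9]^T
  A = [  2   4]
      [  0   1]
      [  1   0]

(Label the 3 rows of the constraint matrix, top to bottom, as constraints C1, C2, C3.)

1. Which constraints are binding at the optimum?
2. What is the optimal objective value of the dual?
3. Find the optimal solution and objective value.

1. C1, v ≥ 0
2. 72 (by strong duality, equal to the primal optimum)
3. u = 8, v = 0, z = 72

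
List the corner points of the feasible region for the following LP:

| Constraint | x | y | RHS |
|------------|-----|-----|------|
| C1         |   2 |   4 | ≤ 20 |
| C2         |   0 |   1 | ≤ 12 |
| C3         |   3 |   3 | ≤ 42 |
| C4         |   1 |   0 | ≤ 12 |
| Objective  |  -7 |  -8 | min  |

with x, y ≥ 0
Each vertex is the intersection of two constraint boundaries that also satisfies all remaining constraints:
  x = 0 and y = 0 → (0, 0)
  2x + 4y = 20 and y = 0 → (10, 0)
  2x + 4y = 20 and x = 0 → (0, 5)

Vertices: (0, 0), (10, 0), (0, 5)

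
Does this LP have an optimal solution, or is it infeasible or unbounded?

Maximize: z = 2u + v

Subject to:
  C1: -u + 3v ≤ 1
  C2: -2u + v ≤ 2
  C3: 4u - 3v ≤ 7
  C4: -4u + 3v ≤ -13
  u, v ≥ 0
C3 requires 4u - 3v ≤ 7, while C4 (-4u + 3v ≤ -13) is equivalent to 4u - 3v ≥ 13. Together they would need 13 ≤ 4u - 3v ≤ 7, which is impossible since 13 > 7. No point satisfies all constraints.

Infeasible — the constraint set is empty.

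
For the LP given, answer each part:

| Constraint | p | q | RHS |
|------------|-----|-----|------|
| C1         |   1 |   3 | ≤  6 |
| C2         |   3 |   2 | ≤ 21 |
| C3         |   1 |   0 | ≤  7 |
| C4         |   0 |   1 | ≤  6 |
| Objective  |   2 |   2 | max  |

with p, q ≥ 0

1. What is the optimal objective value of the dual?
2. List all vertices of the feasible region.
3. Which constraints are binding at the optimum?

1. 12 (by strong duality, equal to the primal optimum)
2. (0, 0), (6, 0), (0, 2)
3. C1, q ≥ 0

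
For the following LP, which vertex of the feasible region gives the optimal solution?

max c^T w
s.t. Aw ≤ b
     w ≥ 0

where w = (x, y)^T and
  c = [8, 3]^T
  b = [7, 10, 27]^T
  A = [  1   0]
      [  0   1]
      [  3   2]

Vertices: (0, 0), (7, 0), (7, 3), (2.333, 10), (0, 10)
Evaluating z = 8x + 3y at each vertex:
  (0, 0): z = 0
  (7, 0): z = 56
  (7, 3): z = 65
  (2.333, 10): z = 48.67
  (0, 10): z = 30

The largest value is z = 65, attained at (7, 3).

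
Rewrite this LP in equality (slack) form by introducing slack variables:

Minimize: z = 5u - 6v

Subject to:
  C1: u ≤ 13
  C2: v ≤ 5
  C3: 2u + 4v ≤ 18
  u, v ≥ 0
min z = 5u - 6v

s.t.
  u + s1 = 13
  v + s2 = 5
  2u + 4v + s3 = 18
  u, v, s1, s2, s3 ≥ 0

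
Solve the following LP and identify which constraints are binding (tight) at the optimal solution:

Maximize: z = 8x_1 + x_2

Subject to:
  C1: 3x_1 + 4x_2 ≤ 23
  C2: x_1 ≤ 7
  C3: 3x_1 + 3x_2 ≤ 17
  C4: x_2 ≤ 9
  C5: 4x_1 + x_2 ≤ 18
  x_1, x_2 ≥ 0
Optimal: x_1 = 4.5, x_2 = 0
Slack at optimum:
  C1: slack = 9.5
  C2: slack = 2.5
  C3: slack = 3.5
  C4: slack = 9
  C5: slack = 0 (binding)
  x_1 ≥ 0: x_1 = 4.5
  x_2 ≥ 0: x_2 = 0 (binding)
Binding constraints: C5, x_2 ≥ 0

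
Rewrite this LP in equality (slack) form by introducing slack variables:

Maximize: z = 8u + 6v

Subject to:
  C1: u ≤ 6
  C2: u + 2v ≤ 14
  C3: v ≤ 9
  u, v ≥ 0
max z = 8u + 6v

s.t.
  u + s1 = 6
  u + 2v + s2 = 14
  v + s3 = 9
  u, v, s1, s2, s3 ≥ 0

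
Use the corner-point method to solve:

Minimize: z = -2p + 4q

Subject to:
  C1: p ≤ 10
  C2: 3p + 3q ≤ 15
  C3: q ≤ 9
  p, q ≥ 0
p = 5, q = 0, z = -10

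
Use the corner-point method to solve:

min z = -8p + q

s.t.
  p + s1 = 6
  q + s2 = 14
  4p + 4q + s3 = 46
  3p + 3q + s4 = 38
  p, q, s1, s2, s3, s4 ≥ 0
p = 6, q = 0, z = -48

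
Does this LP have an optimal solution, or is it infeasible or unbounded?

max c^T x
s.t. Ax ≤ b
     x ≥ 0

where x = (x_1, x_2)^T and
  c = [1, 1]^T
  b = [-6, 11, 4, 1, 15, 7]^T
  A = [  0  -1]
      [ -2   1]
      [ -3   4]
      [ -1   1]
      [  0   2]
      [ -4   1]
Feasible point: (7, 6) satisfies every constraint, so the LP is feasible.
Direction d = (1, 0): for each constraint row a, a·d ≤ 0 —
  (0)(1) + (-1)(0) = 0 ≤ 0
  (-2)(1) + (1)(0) = -2 ≤ 0
  (-3)(1) + (4)(0) = -3 ≤ 0
  (-1)(1) + (1)(0) = -1 ≤ 0
  (0)(1) + (2)(0) = 0 ≤ 0
  (-4)(1) + (1)(0) = -4 ≤ 0
and d ≥ 0, so (7, 6) + t·d stays feasible for every t ≥ 0. Along this ray z = x_1 + x_2 changes by 1 per unit t, so z → +∞.

The LP is unbounded; z can be made arbitrarily large.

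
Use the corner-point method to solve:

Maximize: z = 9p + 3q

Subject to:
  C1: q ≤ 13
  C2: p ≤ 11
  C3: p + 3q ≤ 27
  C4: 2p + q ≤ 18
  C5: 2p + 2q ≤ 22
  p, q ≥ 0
p = 9, q = 0, z = 81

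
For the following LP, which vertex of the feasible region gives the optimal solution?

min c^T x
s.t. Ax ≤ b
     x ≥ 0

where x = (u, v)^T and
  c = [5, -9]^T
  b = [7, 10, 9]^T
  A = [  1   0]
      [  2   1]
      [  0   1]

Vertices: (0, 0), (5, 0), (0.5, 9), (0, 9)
Evaluating z = 5u - 9v at each vertex:
  (0, 0): z = 0
  (5, 0): z = 25
  (0.5, 9): z = -78.5
  (0, 9): z = -81

The smallest value is z = -81, attained at (0, 9).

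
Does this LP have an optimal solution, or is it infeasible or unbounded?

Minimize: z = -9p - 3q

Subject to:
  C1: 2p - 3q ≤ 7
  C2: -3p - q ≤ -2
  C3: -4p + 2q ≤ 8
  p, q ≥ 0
Feasible point: (1, 0) satisfies every constraint, so the LP is feasible.
Direction d = (1, 1): for each constraint row a, a·d ≤ 0 —
  (2)(1) + (-3)(1) = -1 ≤ 0
  (-3)(1) + (-1)(1) = -4 ≤ 0
  (-4)(1) + (2)(1) = -2 ≤ 0
and d ≥ 0, so (1, 0) + t·d stays feasible for every t ≥ 0. Along this ray z = -9p - 3q changes by -12 per unit t, so z → −∞.

Unbounded: there is a feasible ray along which z → −∞.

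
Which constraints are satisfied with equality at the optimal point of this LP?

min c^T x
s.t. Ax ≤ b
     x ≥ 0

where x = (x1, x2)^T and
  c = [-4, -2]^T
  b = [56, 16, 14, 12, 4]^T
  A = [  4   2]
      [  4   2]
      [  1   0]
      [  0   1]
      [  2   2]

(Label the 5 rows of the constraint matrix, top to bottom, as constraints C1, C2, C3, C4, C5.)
Optimal: x1 = 2, x2 = 0
Slack at optimum:
  C1: slack = 48
  C2: slack = 8
  C3: slack = 12
  C4: slack = 12
  C5: slack = 0 (binding)
  x1 ≥ 0: x1 = 2
  x2 ≥ 0: x2 = 0 (binding)
Binding constraints: C5, x2 ≥ 0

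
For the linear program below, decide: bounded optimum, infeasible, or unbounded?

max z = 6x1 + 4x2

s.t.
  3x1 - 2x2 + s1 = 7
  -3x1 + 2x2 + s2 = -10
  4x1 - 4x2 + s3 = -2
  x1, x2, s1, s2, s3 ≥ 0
The row 3x1 - 2x2 + s1 = 7 with s1 ≥ 0 requires 3x1 - 2x2 ≤ 7, while the row -3x1 + 2x2 + s2 = -10 with s2 ≥ 0 is equivalent to 3x1 - 2x2 ≥ 10. Together they would need 10 ≤ 3x1 - 2x2 ≤ 7, which is impossible since 10 > 7. No point satisfies all constraints.

The feasible region is empty; the LP is infeasible.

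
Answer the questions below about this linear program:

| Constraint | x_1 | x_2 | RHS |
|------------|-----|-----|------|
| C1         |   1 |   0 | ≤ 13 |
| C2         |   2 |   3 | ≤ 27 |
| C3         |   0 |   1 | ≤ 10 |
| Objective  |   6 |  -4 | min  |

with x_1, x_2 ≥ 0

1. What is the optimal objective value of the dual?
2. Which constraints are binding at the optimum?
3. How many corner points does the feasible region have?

1. -36 (by strong duality, equal to the primal optimum)
2. C2, x_1 ≥ 0
3. 4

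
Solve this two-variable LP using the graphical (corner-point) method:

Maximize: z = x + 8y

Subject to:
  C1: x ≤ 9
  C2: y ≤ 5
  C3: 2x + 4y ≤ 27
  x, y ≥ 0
Each vertex is the intersection of two constraint boundaries that also satisfies all remaining constraints:
  x = 0 and y = 0 → (0, 0)
  x = 9 and y = 0 → (9, 0)
  x = 9 and 2x + 4y = 27 → (9, 2.25)
  y = 5 and 2x + 4y = 27 → (3.5, 5)
  y = 5 and x = 0 → (0, 5)

Evaluating z = x + 8y at each vertex:
  (0, 0): z = 0
  (9, 0): z = 9
  (9, 2.25): z = 27
  (3.5, 5): z = 43.5
  (0, 5): z = 40

The maximum is at (3.5, 5) with z = 43.5.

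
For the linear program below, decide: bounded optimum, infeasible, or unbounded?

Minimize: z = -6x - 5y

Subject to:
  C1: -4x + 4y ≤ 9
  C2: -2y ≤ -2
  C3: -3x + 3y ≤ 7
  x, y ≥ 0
Feasible point: (0, 1) satisfies every constraint, so the LP is feasible.
Direction d = (1, 0): for each constraint row a, a·d ≤ 0 —
  (-4)(1) + (4)(0) = -4 ≤ 0
  (0)(1) + (-2)(0) = 0 ≤ 0
  (-3)(1) + (3)(0) = -3 ≤ 0
and d ≥ 0, so (0, 1) + t·d stays feasible for every t ≥ 0. Along this ray z = -6x - 5y changes by -6 per unit t, so z → −∞.

The LP is unbounded; z can be made arbitrarily small.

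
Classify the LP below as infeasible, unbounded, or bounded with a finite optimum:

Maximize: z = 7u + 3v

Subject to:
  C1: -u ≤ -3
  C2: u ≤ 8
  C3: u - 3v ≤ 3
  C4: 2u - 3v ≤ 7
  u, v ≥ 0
Feasible point: (3, 0) satisfies every constraint, so the LP is feasible.
Direction d = (0, 1): for each constraint row a, a·d ≤ 0 —
  (-1)(0) + (0)(1) = 0 ≤ 0
  (1)(0) + (0)(1) = 0 ≤ 0
  (1)(0) + (-3)(1) = -3 ≤ 0
  (2)(0) + (-3)(1) = -3 ≤ 0
and d ≥ 0, so (3, 0) + t·d stays feasible for every t ≥ 0. Along this ray z = 7u + 3v changes by 3 per unit t, so z → +∞.

Unbounded: there is a feasible ray along which z → +∞.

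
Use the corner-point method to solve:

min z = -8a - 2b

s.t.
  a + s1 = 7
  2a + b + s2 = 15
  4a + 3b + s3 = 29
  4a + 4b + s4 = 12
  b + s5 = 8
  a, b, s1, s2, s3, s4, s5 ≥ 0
Each vertex is the intersection of two constraint boundaries that also satisfies all remaining constraints:
  a = 0 and b = 0 → (0, 0)
  4a + 4b = 12 and b = 0 → (3, 0)
  4a + 4b = 12 and a = 0 → (0, 3)

Evaluating z = -8a - 2b at each vertex:
  (0, 0): z = 0
  (3, 0): z = -24
  (0, 3): z = -6

The minimum is at (3, 0) with z = -24.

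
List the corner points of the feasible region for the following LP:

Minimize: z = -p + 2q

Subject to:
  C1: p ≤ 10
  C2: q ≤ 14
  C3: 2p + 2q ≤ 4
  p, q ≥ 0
Each vertex is the intersection of two constraint boundaries that also satisfies all remaining constraints:
  p = 0 and q = 0 → (0, 0)
  2p + 2q = 4 and q = 0 → (2, 0)
  2p + 2q = 4 and p = 0 → (0, 2)

Vertices: (0, 0), (2, 0), (0, 2)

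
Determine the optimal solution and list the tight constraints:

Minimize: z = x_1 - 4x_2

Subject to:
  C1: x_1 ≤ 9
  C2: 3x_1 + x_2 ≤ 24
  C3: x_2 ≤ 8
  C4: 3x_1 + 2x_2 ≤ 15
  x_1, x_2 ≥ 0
Optimal: x_1 = 0, x_2 = 7.5
Binding: C4, x_1 ≥ 0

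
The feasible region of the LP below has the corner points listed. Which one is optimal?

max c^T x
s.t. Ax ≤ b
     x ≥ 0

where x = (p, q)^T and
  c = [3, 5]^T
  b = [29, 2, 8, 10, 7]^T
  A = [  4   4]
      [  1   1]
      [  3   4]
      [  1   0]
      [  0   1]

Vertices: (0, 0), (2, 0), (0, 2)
Evaluating z = 3p + 5q at each vertex:
  (0, 0): z = 0
  (2, 0): z = 6
  (0, 2): z = 10

The largest value is z = 10, attained at (0, 2).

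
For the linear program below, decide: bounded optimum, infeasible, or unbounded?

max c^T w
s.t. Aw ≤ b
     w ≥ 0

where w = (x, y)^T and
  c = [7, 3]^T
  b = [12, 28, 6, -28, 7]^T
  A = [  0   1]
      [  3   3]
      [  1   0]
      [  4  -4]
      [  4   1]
The point (0, 7) satisfies every constraint, so the LP is feasible; the constraints give x ≤ 6 and y ≤ 12, which with x, y ≥ 0 keep the feasible region inside a bounded box. A feasible, bounded LP attains a finite optimum at a vertex.

Evaluating z = 7x + 3y at each vertex:
  (0, 7): z = 21

The LP has an optimal solution: (0, 7) with z = 21.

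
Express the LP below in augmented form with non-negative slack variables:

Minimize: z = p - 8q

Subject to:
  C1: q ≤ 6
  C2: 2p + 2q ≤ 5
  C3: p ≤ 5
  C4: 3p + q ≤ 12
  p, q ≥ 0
min z = p - 8q

s.t.
  q + s1 = 6
  2p + 2q + s2 = 5
  p + s3 = 5
  3p + q + s4 = 12
  p, q, s1, s2, s3, s4 ≥ 0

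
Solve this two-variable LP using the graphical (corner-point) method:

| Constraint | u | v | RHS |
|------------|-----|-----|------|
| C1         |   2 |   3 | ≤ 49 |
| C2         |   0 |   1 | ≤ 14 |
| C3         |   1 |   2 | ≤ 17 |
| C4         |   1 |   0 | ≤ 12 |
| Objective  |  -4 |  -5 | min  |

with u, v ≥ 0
Each vertex is the intersection of two constraint boundaries that also satisfies all remaining constraints:
  u = 0 and v = 0 → (0, 0)
  u = 12 and v = 0 → (12, 0)
  u + 2v = 17 and u = 12 → (12, 2.5)
  u + 2v = 17 and u = 0 → (0, 8.5)

Evaluating z = -4u - 5v at each vertex:
  (0, 0): z = 0
  (12, 0): z = -48
  (12, 2.5): z = -60.5
  (0, 8.5): z = -42.5

The minimum is at (12, 2.5) with z = -60.5.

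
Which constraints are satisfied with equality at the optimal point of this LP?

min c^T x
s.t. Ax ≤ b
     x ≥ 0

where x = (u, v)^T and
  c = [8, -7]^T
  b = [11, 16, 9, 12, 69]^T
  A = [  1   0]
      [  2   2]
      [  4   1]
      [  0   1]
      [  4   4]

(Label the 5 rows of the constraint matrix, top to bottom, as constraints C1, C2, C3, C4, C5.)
Optimal: u = 0, v = 8
Binding: C2, u ≥ 0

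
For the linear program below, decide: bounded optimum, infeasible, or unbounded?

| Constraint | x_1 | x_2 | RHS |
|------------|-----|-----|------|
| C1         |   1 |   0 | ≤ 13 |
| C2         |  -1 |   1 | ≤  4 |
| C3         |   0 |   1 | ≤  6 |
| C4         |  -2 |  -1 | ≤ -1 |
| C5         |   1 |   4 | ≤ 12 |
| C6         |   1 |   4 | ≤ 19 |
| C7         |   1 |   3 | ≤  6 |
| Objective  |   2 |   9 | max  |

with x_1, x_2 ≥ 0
The point (0, 2) satisfies every constraint, so the LP is feasible; the constraints give x_1 ≤ 13 and x_2 ≤ 6, which with x_1, x_2 ≥ 0 keep the feasible region inside a bounded box. A feasible, bounded LP attains a finite optimum at a vertex.

Evaluating z = 2x_1 + 9x_2 at each vertex:
  (0.5, 0): z = 1
  (6, 0): z = 12
  (0, 2): z = 18
  (0, 1): z = 9

The LP has an optimal solution: (0, 2) with z = 18.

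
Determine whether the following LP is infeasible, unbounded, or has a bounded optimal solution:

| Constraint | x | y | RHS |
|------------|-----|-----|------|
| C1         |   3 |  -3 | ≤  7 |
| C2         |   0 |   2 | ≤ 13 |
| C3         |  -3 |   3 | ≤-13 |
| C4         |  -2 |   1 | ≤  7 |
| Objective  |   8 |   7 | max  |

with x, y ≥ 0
C1 requires 3x - 3y ≤ 7, while C3 (-3x + 3y ≤ -13) is equivalent to 3x - 3y ≥ 13. Together they would need 13 ≤ 3x - 3y ≤ 7, which is impossible since 13 > 7. No point satisfies all constraints.

Infeasible: no point satisfies all constraints simultaneously.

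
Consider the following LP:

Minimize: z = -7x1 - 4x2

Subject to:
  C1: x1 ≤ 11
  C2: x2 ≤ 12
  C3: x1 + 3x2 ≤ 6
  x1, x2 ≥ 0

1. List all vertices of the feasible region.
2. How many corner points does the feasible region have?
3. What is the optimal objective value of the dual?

1. (0, 0), (6, 0), (0, 2)
2. 3
3. -42 (by strong duality, equal to the primal optimum)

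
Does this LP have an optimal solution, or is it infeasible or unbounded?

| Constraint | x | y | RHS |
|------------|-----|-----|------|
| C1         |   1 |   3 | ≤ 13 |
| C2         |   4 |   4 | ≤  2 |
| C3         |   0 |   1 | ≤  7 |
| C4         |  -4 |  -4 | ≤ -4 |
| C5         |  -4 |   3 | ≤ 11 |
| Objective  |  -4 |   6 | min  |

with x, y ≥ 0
C2 requires 4x + 4y ≤ 2, while C4 (-4x - 4y ≤ -4) is equivalent to 4x + 4y ≥ 4. Together they would need 4 ≤ 4x + 4y ≤ 2, which is impossible since 4 > 2. No point satisfies all constraints.

Infeasible: no point satisfies all constraints simultaneously.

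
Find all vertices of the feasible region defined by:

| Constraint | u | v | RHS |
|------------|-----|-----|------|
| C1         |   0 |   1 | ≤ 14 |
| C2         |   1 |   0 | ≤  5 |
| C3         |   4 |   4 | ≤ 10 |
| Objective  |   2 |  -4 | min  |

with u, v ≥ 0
Each vertex is the intersection of two constraint boundaries that also satisfies all remaining constraints:
  u = 0 and v = 0 → (0, 0)
  4u + 4v = 10 and v = 0 → (2.5, 0)
  4u + 4v = 10 and u = 0 → (0, 2.5)

Vertices: (0, 0), (2.5, 0), (0, 2.5)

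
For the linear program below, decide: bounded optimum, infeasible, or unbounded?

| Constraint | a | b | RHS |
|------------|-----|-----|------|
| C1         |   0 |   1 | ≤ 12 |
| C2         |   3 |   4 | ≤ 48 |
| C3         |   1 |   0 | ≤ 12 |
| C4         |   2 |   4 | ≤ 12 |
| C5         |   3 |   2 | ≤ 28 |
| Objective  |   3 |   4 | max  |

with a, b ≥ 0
The point (6, 0) satisfies every constraint, so the LP is feasible; the constraints give a ≤ 12 and b ≤ 12, which with a, b ≥ 0 keep the feasible region inside a bounded box. A feasible, bounded LP attains a finite optimum at a vertex.

Evaluating z = 3a + 4b at each vertex:
  (0, 0): z = 0
  (6, 0): z = 18
  (0, 3): z = 12

Bounded optimum: z* = 18 at (6, 0).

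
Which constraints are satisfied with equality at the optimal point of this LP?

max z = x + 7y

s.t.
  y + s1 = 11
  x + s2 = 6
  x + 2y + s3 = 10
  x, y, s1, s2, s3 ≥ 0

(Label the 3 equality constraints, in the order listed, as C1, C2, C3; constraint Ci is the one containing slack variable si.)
Optimal: x = 0, y = 5
Binding: C3, x ≥ 0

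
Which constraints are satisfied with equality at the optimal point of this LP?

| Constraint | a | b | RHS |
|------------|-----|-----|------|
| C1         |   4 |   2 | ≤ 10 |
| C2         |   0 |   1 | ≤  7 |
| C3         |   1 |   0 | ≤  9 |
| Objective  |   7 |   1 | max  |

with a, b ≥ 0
Optimal: a = 2.5, b = 0
Slack at optimum:
  C1: slack = 0 (binding)
  C2: slack = 7
  C3: slack = 6.5
  a ≥ 0: a = 2.5
  b ≥ 0: b = 0 (binding)
Binding constraints: C1, b ≥ 0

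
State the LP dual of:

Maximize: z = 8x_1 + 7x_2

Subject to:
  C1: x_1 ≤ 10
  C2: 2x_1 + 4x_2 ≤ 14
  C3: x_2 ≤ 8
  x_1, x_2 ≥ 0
Minimize: z = 10y1 + 14y2 + 8y3

Subject to:
  C1: -y1 - 2y2 ≤ -8
  C2: -4y2 - y3 ≤ -7
  y1, y2, y3 ≥ 0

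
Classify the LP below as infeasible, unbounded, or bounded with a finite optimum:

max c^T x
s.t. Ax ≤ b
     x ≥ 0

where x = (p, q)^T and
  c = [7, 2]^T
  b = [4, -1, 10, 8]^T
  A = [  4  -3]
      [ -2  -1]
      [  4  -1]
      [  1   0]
Feasible point: (0, 1) satisfies every constraint, so the LP is feasible.
Direction d = (0, 1): for each constraint row a, a·d ≤ 0 —
  (4)(0) + (-3)(1) = -3 ≤ 0
  (-2)(0) + (-1)(1) = -1 ≤ 0
  (4)(0) + (-1)(1) = -1 ≤ 0
  (1)(0) + (0)(1) = 0 ≤ 0
and d ≥ 0, so (0, 1) + t·d stays feasible for every t ≥ 0. Along this ray z = 7p + 2q changes by 2 per unit t, so z → +∞.

Unbounded — the objective can increase without bound over the feasible region.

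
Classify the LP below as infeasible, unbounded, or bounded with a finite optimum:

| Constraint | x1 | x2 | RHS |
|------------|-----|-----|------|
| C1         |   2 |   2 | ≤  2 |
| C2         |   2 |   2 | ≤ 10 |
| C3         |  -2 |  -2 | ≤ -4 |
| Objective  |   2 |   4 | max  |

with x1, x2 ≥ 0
C1 requires 2x1 + 2x2 ≤ 2, while C3 (-2x1 - 2x2 ≤ -4) is equivalent to 2x1 + 2x2 ≥ 4. Together they would need 4 ≤ 2x1 + 2x2 ≤ 2, which is impossible since 4 > 2. No point satisfies all constraints.

The feasible region is empty; the LP is infeasible.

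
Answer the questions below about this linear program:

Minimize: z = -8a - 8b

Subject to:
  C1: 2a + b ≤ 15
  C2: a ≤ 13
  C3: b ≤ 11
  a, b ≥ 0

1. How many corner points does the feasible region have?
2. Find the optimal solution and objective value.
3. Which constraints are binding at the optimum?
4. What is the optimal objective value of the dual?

1. 4
2. a = 2, b = 11, z = -104
3. C1, C3
4. -104 (by strong duality, equal to the primal optimum)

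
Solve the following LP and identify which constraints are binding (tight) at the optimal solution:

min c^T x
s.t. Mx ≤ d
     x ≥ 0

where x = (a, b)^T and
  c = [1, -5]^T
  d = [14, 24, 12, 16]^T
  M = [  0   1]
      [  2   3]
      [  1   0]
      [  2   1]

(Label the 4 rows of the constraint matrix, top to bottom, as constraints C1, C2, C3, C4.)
Optimal: a = 0, b = 8
Binding: C2, a ≥ 0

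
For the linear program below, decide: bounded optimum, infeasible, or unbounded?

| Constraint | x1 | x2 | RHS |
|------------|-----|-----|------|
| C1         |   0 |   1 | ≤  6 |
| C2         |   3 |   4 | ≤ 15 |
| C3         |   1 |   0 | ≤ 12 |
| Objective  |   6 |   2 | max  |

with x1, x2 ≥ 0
The point (5, 0) satisfies every constraint, so the LP is feasible; the constraints give x1 ≤ 12 and x2 ≤ 6, which with x1, x2 ≥ 0 keep the feasible region inside a bounded box. A feasible, bounded LP attains a finite optimum at a vertex.

Evaluating z = 6x1 + 2x2 at each vertex:
  (0, 0): z = 0
  (5, 0): z = 30
  (0, 3.75): z = 7.5

Bounded optimum: z* = 30 at (5, 0).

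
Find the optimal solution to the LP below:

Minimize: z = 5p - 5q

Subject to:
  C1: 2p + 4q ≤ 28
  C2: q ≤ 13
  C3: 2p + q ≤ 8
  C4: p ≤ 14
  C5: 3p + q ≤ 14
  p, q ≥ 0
p = 0, q = 7, z = -35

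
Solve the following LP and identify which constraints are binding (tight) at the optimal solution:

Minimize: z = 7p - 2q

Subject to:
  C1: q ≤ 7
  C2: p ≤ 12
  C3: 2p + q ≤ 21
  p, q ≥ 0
Optimal: p = 0, q = 7
Binding: C1, p ≥ 0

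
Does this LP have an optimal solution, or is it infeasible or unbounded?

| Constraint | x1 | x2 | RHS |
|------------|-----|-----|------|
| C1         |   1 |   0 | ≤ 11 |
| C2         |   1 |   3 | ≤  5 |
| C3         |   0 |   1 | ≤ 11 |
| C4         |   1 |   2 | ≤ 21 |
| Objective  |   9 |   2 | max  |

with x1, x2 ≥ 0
The point (5, 0) satisfies every constraint, so the LP is feasible; the constraints give x1 ≤ 11 and x2 ≤ 11, which with x1, x2 ≥ 0 keep the feasible region inside a bounded box. A feasible, bounded LP attains a finite optimum at a vertex.

Evaluating z = 9x1 + 2x2 at each vertex:
  (0, 0): z = 0
  (5, 0): z = 45
  (0, 1.667): z = 3.333

Bounded optimum: z* = 45 at (5, 0).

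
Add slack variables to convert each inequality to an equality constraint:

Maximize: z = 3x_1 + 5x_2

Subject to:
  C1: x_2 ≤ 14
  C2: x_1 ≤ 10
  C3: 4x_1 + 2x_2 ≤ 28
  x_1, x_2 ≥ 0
max z = 3x_1 + 5x_2

s.t.
  x_2 + s1 = 14
  x_1 + s2 = 10
  4x_1 + 2x_2 + s3 = 28
  x_1, x_2, s1, s2, s3 ≥ 0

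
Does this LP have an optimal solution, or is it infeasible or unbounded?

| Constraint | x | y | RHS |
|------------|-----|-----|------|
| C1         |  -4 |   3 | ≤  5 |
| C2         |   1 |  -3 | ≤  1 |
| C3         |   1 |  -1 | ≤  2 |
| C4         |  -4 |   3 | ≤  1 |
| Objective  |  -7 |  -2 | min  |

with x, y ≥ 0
Feasible point: (0, 0) satisfies every constraint, so the LP is feasible.
Direction d = (1, 1): for each constraint row a, a·d ≤ 0 —
  (-4)(1) + (3)(1) = -1 ≤ 0
  (1)(1) + (-3)(1) = -2 ≤ 0
  (1)(1) + (-1)(1) = 0 ≤ 0
  (-4)(1) + (3)(1) = -1 ≤ 0
and d ≥ 0, so (0, 0) + t·d stays feasible for every t ≥ 0. Along this ray z = -7x - 2y changes by -9 per unit t, so z → −∞.

The LP is unbounded; z can be made arbitrarily small.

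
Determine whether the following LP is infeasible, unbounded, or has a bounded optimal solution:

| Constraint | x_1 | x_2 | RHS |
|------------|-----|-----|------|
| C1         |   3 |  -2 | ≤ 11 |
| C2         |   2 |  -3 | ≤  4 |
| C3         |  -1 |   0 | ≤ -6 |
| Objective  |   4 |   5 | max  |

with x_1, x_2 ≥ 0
Feasible point: (6, 4) satisfies every constraint, so the LP is feasible.
Direction d = (0, 1): for each constraint row a, a·d ≤ 0 —
  (3)(0) + (-2)(1) = -2 ≤ 0
  (2)(0) + (-3)(1) = -3 ≤ 0
  (-1)(0) + (0)(1) = 0 ≤ 0
and d ≥ 0, so (6, 4) + t·d stays feasible for every t ≥ 0. Along this ray z = 4x_1 + 5x_2 changes by 5 per unit t, so z → +∞.

The LP is unbounded; z can be made arbitrarily large.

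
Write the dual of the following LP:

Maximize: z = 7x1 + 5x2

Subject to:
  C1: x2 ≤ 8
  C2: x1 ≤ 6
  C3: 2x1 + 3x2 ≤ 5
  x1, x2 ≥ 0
Minimize: z = 8y1 + 6y2 + 5y3

Subject to:
  C1: -y2 - 2y3 ≤ -7
  C2: -y1 - 3y3 ≤ -5
  y1, y2, y3 ≥ 0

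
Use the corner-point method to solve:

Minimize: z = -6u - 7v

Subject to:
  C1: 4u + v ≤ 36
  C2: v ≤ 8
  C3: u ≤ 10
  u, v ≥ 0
u = 7, v = 8, z = -98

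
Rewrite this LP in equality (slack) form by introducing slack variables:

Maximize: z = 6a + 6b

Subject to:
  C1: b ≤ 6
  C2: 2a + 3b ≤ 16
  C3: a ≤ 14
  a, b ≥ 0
max z = 6a + 6b

s.t.
  b + s1 = 6
  2a + 3b + s2 = 16
  a + s3 = 14
  a, b, s1, s2, s3 ≥ 0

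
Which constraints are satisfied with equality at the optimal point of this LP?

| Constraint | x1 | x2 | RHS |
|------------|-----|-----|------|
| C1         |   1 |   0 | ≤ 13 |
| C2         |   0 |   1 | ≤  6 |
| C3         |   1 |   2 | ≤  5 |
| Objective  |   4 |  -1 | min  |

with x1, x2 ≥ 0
Optimal: x1 = 0, x2 = 2.5
Slack at optimum:
  C1: slack = 13
  C2: slack = 3.5
  C3: slack = 0 (binding)
  x1 ≥ 0: x1 = 0 (binding)
  x2 ≥ 0: x2 = 2.5
Binding constraints: C3, x1 ≥ 0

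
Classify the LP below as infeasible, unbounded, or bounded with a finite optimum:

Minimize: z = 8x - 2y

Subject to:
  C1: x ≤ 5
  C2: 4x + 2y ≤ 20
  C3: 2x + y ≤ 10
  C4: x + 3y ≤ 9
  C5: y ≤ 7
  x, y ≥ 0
The point (0, 3) satisfies every constraint, so the LP is feasible; the constraints give x ≤ 5 and y ≤ 7, which with x, y ≥ 0 keep the feasible region inside a bounded box. A feasible, bounded LP attains a finite optimum at a vertex.

Evaluating z = 8x - 2y at each vertex:
  (0, 0): z = 0
  (5, 0): z = 40
  (4.2, 1.6): z = 30.4
  (0, 3): z = -6

Bounded optimum: z* = -6 at (0, 3).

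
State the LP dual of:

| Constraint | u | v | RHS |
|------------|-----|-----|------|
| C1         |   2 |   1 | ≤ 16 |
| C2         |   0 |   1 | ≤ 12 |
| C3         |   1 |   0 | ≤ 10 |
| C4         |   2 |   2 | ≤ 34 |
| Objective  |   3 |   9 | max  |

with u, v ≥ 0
Minimize: z = 16y1 + 12y2 + 10y3 + 34y4

Subject to:
  C1: -2y1 - y3 - 2y4 ≤ -3
  C2: -y1 - y2 - 2y4 ≤ -9
  y1, y2, y3, y4 ≥ 0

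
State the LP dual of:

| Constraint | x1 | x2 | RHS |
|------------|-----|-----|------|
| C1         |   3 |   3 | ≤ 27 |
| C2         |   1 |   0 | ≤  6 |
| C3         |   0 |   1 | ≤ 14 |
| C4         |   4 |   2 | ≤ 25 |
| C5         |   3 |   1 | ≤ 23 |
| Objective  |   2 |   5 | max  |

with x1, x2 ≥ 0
Minimize: z = 27y1 + 6y2 + 14y3 + 25y4 + 23y5

Subject to:
  C1: -3y1 - y2 - 4y4 - 3y5 ≤ -2
  C2: -3y1 - y3 - 2y4 - y5 ≤ -5
  y1, y2, y3, y4, y5 ≥ 0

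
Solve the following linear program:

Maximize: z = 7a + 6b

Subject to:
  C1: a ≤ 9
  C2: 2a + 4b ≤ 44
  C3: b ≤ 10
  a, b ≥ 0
Each vertex is the intersection of two constraint boundaries that also satisfies all remaining constraints:
  a = 0 and b = 0 → (0, 0)
  a = 9 and b = 0 → (9, 0)
  a = 9 and 2a + 4b = 44 → (9, 6.5)
  2a + 4b = 44 and b = 10 → (2, 10)
  b = 10 and a = 0 → (0, 10)

Evaluating z = 7a + 6b at each vertex:
  (0, 0): z = 0
  (9, 0): z = 63
  (9, 6.5): z = 102
  (2, 10): z = 74
  (0, 10): z = 60

The maximum is at (9, 6.5) with z = 102.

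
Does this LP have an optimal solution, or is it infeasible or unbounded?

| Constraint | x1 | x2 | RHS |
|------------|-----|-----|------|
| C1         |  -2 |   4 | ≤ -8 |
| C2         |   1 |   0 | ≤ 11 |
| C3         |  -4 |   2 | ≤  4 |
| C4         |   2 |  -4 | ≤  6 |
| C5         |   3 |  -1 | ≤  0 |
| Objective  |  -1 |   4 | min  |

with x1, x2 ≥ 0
C4 requires 2x1 - 4x2 ≤ 6, while C1 (-2x1 + 4x2 ≤ -8) is equivalent to 2x1 - 4x2 ≥ 8. Together they would need 8 ≤ 2x1 - 4x2 ≤ 6, which is impossible since 8 > 6. No point satisfies all constraints.

Infeasible: no point satisfies all constraints simultaneously.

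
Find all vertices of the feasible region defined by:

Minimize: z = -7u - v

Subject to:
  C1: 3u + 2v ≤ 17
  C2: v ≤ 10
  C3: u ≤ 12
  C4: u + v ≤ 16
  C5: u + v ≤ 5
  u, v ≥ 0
Each vertex is the intersection of two constraint boundaries that also satisfies all remaining constraints:
  u = 0 and v = 0 → (0, 0)
  u + v = 5 and v = 0 → (5, 0)
  u + v = 5 and u = 0 → (0, 5)

Vertices: (0, 0), (5, 0), (0, 5)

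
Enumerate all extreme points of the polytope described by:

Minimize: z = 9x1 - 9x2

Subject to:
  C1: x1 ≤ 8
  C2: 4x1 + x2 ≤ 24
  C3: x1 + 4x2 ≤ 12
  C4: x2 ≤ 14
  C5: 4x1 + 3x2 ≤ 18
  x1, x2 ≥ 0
Each vertex is the intersection of two constraint boundaries that also satisfies all remaining constraints:
  x1 = 0 and x2 = 0 → (0, 0)
  4x1 + 3x2 = 18 and x2 = 0 → (4.5, 0)
  x1 + 4x2 = 12 and 4x1 + 3x2 = 18 → (2.769, 2.308)
  x1 + 4x2 = 12 and x1 = 0 → (0, 3)

Vertices: (0, 0), (4.5, 0), (2.769, 2.308), (0, 3)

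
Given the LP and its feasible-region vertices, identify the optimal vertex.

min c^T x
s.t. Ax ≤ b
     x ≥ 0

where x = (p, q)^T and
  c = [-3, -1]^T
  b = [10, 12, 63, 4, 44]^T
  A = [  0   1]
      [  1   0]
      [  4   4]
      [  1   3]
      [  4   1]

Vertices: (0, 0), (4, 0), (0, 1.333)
Evaluating z = -3p - q at each vertex:
  (0, 0): z = 0
  (4, 0): z = -12
  (0, 1.333): z = -1.333

The smallest value is z = -12, attained at (4, 0).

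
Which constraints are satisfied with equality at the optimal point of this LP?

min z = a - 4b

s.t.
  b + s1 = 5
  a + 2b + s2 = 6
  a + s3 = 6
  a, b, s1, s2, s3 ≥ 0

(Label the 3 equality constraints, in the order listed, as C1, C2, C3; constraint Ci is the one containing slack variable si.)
Optimal: a = 0, b = 3
Slack at optimum:
  C1: slack = 2
  C2: slack = 0 (binding)
  C3: slack = 6
  a ≥ 0: a = 0 (binding)
  b ≥ 0: b = 3
Binding constraints: C2, a ≥ 0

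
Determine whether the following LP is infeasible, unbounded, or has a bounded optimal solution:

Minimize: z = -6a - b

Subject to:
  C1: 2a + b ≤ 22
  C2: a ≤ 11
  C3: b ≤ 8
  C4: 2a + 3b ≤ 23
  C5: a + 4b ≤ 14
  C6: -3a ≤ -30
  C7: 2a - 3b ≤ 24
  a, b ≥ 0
The point (11, 0) satisfies every constraint, so the LP is feasible; the constraints give a ≤ 11 and b ≤ 8, which with a, b ≥ 0 keep the feasible region inside a bounded box. A feasible, bounded LP attains a finite optimum at a vertex.

Evaluating z = -6a - b at each vertex:
  (10, 0): z = -60
  (11, 0): z = -66
  (10.75, 0.5): z = -65
  (10, 1): z = -61

Feasible with finite optimum z* = -66 at (11, 0).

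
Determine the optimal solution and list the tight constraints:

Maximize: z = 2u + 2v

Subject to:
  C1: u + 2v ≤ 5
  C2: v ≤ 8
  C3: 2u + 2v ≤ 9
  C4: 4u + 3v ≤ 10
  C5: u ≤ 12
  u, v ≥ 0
Optimal: u = 1, v = 2
Slack at optimum:
  C1: slack = 0 (binding)
  C2: slack = 6
  C3: slack = 3
  C4: slack = 0 (binding)
  C5: slack = 11
  u ≥ 0: u = 1
  v ≥ 0: v = 2
Binding constraints: C1, C4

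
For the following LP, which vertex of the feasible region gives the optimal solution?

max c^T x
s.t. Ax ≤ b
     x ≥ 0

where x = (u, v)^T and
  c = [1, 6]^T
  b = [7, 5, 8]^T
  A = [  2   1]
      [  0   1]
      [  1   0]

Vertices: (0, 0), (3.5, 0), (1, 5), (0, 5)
Evaluating z = u + 6v at each vertex:
  (0, 0): z = 0
  (3.5, 0): z = 3.5
  (1, 5): z = 31
  (0, 5): z = 30

The largest value is z = 31, attained at (1, 5).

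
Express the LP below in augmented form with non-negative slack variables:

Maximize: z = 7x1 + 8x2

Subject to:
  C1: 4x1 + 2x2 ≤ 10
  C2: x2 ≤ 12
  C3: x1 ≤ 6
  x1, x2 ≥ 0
max z = 7x1 + 8x2

s.t.
  4x1 + 2x2 + s1 = 10
  x2 + s2 = 12
  x1 + s3 = 6
  x1, x2, s1, s2, s3 ≥ 0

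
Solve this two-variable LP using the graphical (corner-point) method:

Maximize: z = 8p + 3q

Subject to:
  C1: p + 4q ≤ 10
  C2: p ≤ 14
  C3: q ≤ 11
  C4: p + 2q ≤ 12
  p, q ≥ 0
Each vertex is the intersection of two constraint boundaries that also satisfies all remaining constraints:
  p = 0 and q = 0 → (0, 0)
  p + 4q = 10 and q = 0 → (10, 0)
  p + 4q = 10 and p = 0 → (0, 2.5)

Evaluating z = 8p + 3q at each vertex:
  (0, 0): z = 0
  (10, 0): z = 80
  (0, 2.5): z = 7.5

The maximum is at (10, 0) with z = 80.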